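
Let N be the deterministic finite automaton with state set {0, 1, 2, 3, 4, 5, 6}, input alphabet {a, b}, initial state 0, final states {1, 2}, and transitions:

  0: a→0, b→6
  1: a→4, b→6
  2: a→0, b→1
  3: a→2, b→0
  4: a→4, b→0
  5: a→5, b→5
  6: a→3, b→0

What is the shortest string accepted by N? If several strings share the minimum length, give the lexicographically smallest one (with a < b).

A breadth-first search from 0 reaches an accepting state first via the path 0 → 6 → 3 → 2 on input baa.
No string of length < 3 is accepted (BFS exhausts all shorter strings without reaching an accepting state), and baa is the lexicographically least accepting string of length 3.

baa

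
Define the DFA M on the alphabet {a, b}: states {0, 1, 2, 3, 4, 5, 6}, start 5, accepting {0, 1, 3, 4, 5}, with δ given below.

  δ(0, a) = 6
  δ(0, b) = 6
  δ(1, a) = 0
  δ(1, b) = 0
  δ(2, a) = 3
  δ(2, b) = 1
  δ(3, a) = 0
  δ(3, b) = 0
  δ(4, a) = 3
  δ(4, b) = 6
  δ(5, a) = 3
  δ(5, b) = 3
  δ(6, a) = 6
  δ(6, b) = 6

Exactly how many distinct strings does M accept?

7

The useful subgraph on states {0, 3, 5} is acyclic, so L(M) is finite; the longest accepting path visits 3 useful states, giving maximum string length 2.
Counting accepting paths from 5 by length: 1 of length 0, 2 of length 1, 4 of length 2. Total 7.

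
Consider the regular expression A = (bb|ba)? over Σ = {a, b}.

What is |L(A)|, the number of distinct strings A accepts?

The expression has no Kleene star, so L(A) is finite. Expanding the alternatives gives {ε, ba, bb}.
That is 1 of length 0, 2 of length 2: 3 strings in all.

3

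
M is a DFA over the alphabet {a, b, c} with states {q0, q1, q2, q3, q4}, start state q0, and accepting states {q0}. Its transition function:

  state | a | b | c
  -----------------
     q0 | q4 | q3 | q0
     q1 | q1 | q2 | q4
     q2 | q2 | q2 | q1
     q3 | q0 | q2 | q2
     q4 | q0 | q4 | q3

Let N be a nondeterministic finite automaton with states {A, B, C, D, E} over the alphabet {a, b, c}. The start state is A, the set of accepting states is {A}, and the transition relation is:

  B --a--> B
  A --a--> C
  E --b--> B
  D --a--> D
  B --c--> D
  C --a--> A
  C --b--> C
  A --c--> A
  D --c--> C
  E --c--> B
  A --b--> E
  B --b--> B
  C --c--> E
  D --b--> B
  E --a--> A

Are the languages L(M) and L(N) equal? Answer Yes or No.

Exploring the product automaton M × N from the start pair (q0, A), following both machines on each input symbol, reaches 5 state pairs: (q0, A), (q4, C), (q3, E), (q2, B), (q1, D).
M accepts in {q0} and N accepts in {A}. In every reachable pair the two components are either both accepting — (q0, A) — or both non-accepting, so no string is accepted by exactly one of the machines: L(M) \ L(N) and L(N) \ L(M) are both empty.
Hence every string is accepted by M iff it is accepted by N, and the two languages coincide.

Yes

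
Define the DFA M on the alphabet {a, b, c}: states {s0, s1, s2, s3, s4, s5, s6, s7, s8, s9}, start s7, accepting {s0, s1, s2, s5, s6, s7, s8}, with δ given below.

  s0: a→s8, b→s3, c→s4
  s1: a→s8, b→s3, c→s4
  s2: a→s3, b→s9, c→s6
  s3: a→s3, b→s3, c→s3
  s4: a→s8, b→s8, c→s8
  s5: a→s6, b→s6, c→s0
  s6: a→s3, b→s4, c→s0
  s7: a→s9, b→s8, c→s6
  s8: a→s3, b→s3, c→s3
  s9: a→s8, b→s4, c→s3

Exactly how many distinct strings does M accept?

15

The useful subgraph on states {s0, s4, s6, s7, s8, s9} is acyclic, so L(M) is finite; the longest accepting path visits 5 useful states, giving maximum string length 4.
Counting accepting paths from s7 by length: 1 of length 0, 2 of length 1, 2 of length 2, 7 of length 3, 3 of length 4. Total 15.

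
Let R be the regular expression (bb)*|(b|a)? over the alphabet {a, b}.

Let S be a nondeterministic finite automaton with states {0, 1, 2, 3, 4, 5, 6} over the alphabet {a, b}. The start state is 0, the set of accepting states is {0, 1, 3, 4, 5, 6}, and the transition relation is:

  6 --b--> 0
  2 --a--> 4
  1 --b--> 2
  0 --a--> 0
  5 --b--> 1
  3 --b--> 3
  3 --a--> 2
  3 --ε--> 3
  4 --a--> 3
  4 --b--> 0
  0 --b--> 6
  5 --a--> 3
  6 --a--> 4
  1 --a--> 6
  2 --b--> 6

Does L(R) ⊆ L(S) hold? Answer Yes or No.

Converting the expression R to a DFA (subset construction, then merging equivalent states) gives the minimal DFA with states {r0, r1, r2, r3, r4, r5}, start state r0, accepting states {r0, r1, r2, r4} and transitions r0: a→r1, b→r2; r1: a→r3, b→r3; r2: a→r3, b→r4; r3: a→r3, b→r3; r4: a→r3, b→r5; r5: a→r3, b→r4.
Exploring the product automaton R × S from the start pair (r0, 0), following both machines on each input symbol, reaches 10 state pairs: (r0, 0), (r1, 0), (r2, 6), (r3, 0), (r3, 6), (r3, 4), (r4, 0), (r3, 3), (r5, 6), (r3, 2).
R accepts in {r0, r1, r2, r4} and S accepts in {0, 1, 3, 4, 5, 6}. The reachable pairs whose R-component is accepting are (r0, 0), (r1, 0), (r2, 6), (r4, 0); in each of them the S-component is accepting too, so the product for L(R) \ L(S) (R-component accepting, S-component rejecting) has no reachable accepting pair and the difference is empty.
Hence every string in L(R) is also in L(S).

Yes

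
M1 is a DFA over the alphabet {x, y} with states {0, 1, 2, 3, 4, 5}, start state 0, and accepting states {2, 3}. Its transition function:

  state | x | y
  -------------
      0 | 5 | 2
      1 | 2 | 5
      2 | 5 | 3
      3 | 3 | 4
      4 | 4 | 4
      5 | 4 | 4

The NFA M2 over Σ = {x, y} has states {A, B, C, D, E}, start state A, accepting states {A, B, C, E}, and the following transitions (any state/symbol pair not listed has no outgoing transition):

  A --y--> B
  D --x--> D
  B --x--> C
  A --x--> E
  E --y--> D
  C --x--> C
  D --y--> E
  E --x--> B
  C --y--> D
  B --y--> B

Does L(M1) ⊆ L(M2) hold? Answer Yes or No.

Exploring the product automaton M1 × M2 from the start pair (0, A), following both machines on each input symbol, reaches 10 state pairs: (0, A), (5, E), (2, B), (4, B), (4, D), (5, C), (3, B), (4, C), (4, E), (3, C).
M1 accepts in {2, 3} and M2 accepts in {A, B, C, E}. The reachable pairs whose M1-component is accepting are (2, B), (3, B), (3, C); in each of them the M2-component is accepting too, so the product for L(M1) \ L(M2) (M1-component accepting, M2-component rejecting) has no reachable accepting pair and the difference is empty.
Hence every string in L(M1) is also in L(M2).

Yes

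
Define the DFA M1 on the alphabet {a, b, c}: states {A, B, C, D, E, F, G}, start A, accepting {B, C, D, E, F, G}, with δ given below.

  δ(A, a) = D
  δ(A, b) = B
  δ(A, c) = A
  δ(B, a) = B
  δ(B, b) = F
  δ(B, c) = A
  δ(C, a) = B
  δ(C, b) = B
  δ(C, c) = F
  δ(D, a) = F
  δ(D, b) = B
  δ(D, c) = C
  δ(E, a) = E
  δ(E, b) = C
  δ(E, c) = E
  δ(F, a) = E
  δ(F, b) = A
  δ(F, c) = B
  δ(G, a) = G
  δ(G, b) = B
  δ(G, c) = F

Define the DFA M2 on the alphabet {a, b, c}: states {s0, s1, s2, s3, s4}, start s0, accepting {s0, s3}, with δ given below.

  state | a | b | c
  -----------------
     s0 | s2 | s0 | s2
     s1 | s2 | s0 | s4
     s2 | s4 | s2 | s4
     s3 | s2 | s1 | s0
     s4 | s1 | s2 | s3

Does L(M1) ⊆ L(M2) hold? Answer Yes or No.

No

The string a is in L(M1) but not in L(M2).
So L(M1) ⊄ L(M2).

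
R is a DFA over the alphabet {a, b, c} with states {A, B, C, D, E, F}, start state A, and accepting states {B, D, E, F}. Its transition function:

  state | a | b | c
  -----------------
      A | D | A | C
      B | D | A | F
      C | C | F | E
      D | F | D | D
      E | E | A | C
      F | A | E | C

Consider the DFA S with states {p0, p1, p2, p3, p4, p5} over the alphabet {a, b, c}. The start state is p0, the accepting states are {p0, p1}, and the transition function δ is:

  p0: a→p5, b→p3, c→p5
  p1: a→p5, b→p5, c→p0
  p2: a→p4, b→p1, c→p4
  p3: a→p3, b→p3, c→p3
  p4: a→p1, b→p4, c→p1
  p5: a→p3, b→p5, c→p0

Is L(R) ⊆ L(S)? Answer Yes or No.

No

The string a is in L(R) but not in L(S).
So L(R) ⊄ L(S).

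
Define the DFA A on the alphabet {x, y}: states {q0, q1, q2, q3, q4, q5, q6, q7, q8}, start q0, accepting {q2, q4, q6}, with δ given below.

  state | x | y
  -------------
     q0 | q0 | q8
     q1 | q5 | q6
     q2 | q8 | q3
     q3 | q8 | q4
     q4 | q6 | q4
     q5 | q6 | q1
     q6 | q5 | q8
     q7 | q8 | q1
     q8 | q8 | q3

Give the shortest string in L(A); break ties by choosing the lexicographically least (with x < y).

yyy

A breadth-first search from q0 reaches an accepting state first via the path q0 → q8 → q3 → q4 on input yyy.
No string of length < 3 is accepted (BFS exhausts all shorter strings without reaching an accepting state), and yyy is the lexicographically least accepting string of length 3.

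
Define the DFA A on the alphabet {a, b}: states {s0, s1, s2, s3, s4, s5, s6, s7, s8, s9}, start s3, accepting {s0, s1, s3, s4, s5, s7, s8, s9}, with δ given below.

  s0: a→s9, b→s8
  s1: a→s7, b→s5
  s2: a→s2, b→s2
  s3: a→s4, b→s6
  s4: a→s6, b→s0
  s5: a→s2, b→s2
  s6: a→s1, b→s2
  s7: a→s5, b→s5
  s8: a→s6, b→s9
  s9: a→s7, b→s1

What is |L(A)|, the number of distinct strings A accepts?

37

The useful subgraph on states {s0, s1, s3, s4, s5, s6, s7, s8, s9} is acyclic, so L(A) is finite; the longest accepting path visits 8 useful states, giving maximum string length 7.
Counting accepting paths from s3 by length: 1 of length 0, 1 of length 1, 2 of length 2, 5 of length 3, 7 of length 4, 9 of length 5, 8 of length 6, 4 of length 7. Total 37.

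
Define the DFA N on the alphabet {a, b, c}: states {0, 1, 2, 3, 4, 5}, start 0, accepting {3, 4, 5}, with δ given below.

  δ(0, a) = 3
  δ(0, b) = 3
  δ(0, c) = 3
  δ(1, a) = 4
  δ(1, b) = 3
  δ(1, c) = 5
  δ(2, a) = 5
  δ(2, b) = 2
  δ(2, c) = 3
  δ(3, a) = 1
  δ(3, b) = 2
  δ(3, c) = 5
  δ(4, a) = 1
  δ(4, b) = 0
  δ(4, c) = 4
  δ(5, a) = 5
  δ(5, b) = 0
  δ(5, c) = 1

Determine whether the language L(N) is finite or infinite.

State 3 is reachable from the start and can reach an accepting state, and it lies on the cycle 3 → 1 → 3.
Traversing that cycle any number of times yields accepted strings of unbounded length, so the language is infinite.

infinite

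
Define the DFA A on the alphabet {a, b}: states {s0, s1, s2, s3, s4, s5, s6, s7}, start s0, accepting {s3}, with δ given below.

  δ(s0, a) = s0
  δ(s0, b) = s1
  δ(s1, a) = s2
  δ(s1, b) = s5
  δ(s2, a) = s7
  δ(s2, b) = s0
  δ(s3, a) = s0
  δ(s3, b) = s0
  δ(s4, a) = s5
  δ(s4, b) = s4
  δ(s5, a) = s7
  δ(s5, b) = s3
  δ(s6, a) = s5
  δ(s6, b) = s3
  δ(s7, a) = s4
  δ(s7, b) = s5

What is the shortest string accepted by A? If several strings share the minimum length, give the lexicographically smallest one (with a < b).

A breadth-first search from s0 reaches an accepting state first via the path s0 → s1 → s5 → s3 on input bbb.
No string of length < 3 is accepted (BFS exhausts all shorter strings without reaching an accepting state), and bbb is the lexicographically least accepting string of length 3.

bbb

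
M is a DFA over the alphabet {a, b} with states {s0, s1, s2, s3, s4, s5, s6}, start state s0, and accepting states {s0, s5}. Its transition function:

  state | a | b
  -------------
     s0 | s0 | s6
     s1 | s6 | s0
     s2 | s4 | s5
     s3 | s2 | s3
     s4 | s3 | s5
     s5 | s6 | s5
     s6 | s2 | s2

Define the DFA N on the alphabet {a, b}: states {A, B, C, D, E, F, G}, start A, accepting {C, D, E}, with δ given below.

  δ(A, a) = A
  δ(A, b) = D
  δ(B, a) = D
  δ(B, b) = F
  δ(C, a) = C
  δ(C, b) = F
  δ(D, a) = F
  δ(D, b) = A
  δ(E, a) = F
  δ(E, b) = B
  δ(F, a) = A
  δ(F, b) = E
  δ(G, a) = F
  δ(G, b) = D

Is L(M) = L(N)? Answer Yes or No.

No

The empty string ε is accepted by M but rejected by N.
So L(M) ≠ L(N).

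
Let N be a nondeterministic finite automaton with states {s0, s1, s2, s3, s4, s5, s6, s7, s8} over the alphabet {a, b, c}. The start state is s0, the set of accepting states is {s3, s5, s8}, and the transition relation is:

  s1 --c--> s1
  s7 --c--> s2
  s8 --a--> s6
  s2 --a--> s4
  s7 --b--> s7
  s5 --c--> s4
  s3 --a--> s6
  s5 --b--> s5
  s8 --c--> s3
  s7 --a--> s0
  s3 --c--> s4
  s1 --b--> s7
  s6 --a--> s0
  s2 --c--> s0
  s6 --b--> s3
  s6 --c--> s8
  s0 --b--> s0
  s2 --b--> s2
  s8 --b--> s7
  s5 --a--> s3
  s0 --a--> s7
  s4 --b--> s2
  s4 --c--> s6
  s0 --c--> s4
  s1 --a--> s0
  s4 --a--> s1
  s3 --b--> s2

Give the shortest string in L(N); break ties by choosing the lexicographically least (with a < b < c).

A breadth-first search from s0 reaches an accepting state first via the path s0 → s4 → s6 → s3 on input ccb.
No string of length < 3 is accepted (BFS exhausts all shorter strings without reaching an accepting state), and ccb is the lexicographically least accepting string of length 3.

ccb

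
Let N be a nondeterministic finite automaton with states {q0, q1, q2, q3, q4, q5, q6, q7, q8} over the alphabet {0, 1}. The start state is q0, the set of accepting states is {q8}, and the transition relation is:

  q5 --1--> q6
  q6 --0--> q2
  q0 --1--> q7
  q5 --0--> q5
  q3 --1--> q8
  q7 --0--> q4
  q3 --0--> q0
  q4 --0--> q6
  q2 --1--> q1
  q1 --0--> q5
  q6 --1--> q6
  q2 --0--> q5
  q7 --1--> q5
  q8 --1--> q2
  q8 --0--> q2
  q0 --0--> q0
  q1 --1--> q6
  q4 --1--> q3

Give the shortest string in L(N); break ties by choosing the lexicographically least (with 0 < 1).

A breadth-first search from q0 reaches an accepting state first via the path q0 → q7 → q4 → q3 → q8 on input 1011.
No string of length < 4 is accepted (BFS exhausts all shorter strings without reaching an accepting state), and 1011 is the lexicographically least accepting string of length 4.

1011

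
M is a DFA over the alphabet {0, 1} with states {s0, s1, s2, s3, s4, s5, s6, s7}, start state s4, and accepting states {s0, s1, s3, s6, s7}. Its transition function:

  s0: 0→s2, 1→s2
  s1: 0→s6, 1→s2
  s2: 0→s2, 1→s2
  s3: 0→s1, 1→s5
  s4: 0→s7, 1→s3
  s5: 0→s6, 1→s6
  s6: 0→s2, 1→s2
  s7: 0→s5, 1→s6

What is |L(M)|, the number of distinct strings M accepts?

9

The useful subgraph on states {s1, s3, s4, s5, s6, s7} is acyclic, so L(M) is finite; the longest accepting path visits 4 useful states, giving maximum string length 3.
Counting accepting paths from s4 by length: 2 of length 1, 2 of length 2, 5 of length 3. Total 9.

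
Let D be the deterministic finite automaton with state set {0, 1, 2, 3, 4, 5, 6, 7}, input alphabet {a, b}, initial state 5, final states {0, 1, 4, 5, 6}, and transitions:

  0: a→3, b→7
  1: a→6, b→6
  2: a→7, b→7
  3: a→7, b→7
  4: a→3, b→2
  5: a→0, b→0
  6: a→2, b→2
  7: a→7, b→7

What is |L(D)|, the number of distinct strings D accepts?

3

The useful subgraph on states {0, 5} is acyclic, so L(D) is finite; the longest accepting path visits 2 useful states, giving maximum string length 1.
Counting accepting paths from 5 by length: 1 of length 0, 2 of length 1. Total 3.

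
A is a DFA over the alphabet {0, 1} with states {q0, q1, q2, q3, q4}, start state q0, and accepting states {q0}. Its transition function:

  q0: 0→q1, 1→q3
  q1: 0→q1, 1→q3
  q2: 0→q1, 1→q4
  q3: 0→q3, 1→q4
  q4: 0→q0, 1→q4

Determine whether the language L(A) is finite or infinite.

State q1 is reachable from the start and can reach an accepting state, and it lies on the cycle q1 → q1.
Traversing that cycle any number of times yields accepted strings of unbounded length, so the language is infinite.

infinite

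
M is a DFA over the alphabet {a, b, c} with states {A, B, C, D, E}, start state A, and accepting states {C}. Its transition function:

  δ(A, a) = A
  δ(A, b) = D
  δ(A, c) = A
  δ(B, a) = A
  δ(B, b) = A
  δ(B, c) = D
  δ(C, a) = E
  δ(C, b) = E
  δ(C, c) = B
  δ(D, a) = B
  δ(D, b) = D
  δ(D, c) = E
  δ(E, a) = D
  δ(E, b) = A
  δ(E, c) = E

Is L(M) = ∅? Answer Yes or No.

Yes

The states reachable from the start state are {A, B, D, E}.
None of the accepting states {C} is reachable, so no string is accepted and L(M) = ∅.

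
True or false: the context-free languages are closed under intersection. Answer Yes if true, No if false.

{aⁿbⁿcᵐ : m,n≥0} and {aᵐbⁿcⁿ : m,n≥0} are both context-free, but their intersection {aⁿbⁿcⁿ : n≥0} is not (pumping lemma).

No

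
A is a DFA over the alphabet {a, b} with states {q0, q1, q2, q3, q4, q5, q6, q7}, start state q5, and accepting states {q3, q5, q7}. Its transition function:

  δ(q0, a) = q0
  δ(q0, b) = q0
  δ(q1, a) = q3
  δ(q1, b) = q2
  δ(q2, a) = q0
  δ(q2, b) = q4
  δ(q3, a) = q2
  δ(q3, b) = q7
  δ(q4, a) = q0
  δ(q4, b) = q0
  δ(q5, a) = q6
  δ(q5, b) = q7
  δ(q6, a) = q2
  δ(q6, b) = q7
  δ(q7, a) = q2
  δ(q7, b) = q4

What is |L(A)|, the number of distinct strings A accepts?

3

The useful subgraph on states {q5, q6, q7} is acyclic, so L(A) is finite; the longest accepting path visits 3 useful states, giving maximum string length 2.
Counting accepting paths from q5 by length: 1 of length 0, 1 of length 1, 1 of length 2. Total 3.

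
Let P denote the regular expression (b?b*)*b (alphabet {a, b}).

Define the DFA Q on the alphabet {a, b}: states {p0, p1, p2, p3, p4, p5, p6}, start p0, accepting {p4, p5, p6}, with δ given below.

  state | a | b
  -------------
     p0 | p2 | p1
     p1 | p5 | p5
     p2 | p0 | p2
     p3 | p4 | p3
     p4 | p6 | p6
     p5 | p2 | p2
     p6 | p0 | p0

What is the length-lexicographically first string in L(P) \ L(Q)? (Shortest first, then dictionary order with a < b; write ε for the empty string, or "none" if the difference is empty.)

The string b is accepted by P but not by Q.
No shorter string lies in the difference, and b is the lexicographically first length-1 string in L(P) \ L(Q).

b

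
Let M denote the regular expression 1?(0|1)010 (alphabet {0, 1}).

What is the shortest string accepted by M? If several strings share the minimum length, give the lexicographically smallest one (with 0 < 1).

0010

By inspection of the expression, no string of length less than 4 matches, and 0010 is the lexicographically first match of length 4.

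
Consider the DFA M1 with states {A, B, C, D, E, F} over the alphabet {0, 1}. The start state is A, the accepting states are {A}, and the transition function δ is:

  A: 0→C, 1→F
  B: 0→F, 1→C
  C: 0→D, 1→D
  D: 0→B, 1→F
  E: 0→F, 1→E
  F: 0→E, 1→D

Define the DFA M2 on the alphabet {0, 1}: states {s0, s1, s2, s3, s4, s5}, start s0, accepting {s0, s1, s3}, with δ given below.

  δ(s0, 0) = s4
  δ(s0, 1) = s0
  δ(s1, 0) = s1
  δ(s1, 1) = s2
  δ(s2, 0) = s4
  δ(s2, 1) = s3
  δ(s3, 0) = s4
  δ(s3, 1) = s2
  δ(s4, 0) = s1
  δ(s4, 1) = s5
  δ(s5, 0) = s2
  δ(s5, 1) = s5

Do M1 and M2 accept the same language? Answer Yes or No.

No

The string 1 is accepted by M2 but rejected by M1.
So L(M1) ≠ L(M2).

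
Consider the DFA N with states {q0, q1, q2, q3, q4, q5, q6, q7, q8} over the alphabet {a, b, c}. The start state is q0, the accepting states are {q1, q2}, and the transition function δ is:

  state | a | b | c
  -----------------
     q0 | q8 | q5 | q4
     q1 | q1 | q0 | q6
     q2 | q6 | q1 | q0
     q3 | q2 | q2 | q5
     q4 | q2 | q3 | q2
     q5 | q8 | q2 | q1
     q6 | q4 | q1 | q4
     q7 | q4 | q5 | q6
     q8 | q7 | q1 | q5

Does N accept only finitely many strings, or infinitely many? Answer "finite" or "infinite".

State q0 is reachable from the start and can reach an accepting state, and it lies on the cycle q0 → q8 → q1 → q0.
Traversing that cycle any number of times yields accepted strings of unbounded length, so the language is infinite.

infinite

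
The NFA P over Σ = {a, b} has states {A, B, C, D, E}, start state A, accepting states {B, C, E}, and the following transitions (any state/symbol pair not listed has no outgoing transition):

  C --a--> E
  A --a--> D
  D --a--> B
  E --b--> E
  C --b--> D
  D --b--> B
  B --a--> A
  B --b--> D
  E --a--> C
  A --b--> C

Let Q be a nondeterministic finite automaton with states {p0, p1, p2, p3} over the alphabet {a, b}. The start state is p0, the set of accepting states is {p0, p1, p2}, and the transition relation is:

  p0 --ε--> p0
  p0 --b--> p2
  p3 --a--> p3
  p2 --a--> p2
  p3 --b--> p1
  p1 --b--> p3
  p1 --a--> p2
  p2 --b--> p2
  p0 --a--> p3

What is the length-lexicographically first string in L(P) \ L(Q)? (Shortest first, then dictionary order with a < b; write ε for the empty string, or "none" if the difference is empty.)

aa

The string aa is accepted by P but not by Q.
No shorter string lies in the difference, and aa is the lexicographically first length-2 string in L(P) \ L(Q).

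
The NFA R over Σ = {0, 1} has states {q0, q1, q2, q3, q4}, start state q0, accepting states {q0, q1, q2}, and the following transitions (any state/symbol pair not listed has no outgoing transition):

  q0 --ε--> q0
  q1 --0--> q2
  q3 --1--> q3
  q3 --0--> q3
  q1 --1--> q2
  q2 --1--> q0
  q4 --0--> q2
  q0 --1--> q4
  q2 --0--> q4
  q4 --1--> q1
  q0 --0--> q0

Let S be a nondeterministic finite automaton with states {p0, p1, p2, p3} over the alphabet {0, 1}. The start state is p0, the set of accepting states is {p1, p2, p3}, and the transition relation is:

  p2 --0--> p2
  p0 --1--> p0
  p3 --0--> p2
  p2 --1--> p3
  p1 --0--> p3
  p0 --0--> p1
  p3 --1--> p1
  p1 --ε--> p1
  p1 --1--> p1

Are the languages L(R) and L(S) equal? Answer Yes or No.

No

The empty string ε is accepted by R but rejected by S.
So L(R) ≠ L(S).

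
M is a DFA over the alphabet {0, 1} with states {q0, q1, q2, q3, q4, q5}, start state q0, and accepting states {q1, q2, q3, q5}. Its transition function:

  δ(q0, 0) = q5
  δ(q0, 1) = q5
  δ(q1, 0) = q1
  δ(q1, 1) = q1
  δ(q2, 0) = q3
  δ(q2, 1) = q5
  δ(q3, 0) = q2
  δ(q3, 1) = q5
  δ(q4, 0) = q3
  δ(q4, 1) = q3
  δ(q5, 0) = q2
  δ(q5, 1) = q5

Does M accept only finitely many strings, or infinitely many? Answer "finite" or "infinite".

infinite

State q2 is reachable from the start and can reach an accepting state, and it lies on the cycle q2 → q3 → q2.
Traversing that cycle any number of times yields accepted strings of unbounded length, so the language is infinite.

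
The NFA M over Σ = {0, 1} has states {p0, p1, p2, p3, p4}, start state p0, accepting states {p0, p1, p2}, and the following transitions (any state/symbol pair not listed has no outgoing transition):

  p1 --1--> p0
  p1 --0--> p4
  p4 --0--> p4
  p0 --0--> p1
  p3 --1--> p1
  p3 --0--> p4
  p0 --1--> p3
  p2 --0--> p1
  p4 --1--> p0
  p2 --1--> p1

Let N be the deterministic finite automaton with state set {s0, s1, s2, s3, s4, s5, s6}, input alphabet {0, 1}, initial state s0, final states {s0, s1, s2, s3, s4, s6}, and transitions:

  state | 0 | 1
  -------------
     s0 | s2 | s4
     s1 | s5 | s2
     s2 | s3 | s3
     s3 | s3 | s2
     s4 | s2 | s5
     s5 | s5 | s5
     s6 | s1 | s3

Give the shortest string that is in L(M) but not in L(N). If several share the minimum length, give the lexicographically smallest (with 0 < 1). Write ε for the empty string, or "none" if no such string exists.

11

The string 11 is accepted by M but not by N.
No shorter string lies in the difference, and 11 is the lexicographically first length-2 string in L(M) \ L(N).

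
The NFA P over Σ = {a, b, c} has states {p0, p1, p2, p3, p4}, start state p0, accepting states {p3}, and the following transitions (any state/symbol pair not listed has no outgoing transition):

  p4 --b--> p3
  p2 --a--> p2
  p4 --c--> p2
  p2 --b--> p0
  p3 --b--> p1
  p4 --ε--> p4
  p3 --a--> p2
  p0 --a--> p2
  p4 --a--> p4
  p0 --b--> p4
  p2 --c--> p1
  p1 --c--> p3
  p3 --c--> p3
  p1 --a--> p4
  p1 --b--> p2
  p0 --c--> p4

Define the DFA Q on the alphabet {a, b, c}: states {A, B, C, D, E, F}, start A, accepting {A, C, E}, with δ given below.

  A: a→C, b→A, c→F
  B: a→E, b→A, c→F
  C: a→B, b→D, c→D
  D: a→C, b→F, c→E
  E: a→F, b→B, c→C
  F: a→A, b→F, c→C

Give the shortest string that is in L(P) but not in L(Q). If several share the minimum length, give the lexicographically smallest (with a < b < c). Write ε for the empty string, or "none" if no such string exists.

The string cb is accepted by P but not by Q.
No shorter string lies in the difference, and cb is the lexicographically first length-2 string in L(P) \ L(Q).

cb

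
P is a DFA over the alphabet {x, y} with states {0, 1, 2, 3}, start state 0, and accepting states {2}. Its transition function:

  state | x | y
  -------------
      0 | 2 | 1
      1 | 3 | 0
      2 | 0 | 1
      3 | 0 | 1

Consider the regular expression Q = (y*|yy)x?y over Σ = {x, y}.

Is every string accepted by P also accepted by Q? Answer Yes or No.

No

The string x is in L(P) but not in L(Q).
So L(P) ⊄ L(Q).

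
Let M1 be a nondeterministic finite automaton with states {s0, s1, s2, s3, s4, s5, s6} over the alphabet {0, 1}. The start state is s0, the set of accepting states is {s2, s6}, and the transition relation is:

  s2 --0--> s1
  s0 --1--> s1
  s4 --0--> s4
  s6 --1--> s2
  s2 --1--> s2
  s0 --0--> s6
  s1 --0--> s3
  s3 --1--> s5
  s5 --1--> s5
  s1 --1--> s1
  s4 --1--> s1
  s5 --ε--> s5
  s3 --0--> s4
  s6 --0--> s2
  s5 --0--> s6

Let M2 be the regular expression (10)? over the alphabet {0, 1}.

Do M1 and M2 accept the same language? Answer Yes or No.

No

The string 0 is accepted by M1 but rejected by M2.
So L(M1) ≠ L(M2).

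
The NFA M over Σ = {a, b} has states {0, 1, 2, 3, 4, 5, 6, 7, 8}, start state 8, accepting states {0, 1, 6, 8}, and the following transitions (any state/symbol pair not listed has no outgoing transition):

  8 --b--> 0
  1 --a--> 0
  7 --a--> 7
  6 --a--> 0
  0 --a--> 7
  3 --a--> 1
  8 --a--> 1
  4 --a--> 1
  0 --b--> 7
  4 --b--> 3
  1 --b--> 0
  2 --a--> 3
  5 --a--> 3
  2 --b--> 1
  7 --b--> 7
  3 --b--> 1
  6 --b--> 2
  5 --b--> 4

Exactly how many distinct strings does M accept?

5

The useful subgraph on states {0, 1, 8} is acyclic, so L(M) is finite; the longest accepting path visits 3 useful states, giving maximum string length 2.
Counting accepting paths from 8 by length: 1 of length 0, 2 of length 1, 2 of length 2. Total 5.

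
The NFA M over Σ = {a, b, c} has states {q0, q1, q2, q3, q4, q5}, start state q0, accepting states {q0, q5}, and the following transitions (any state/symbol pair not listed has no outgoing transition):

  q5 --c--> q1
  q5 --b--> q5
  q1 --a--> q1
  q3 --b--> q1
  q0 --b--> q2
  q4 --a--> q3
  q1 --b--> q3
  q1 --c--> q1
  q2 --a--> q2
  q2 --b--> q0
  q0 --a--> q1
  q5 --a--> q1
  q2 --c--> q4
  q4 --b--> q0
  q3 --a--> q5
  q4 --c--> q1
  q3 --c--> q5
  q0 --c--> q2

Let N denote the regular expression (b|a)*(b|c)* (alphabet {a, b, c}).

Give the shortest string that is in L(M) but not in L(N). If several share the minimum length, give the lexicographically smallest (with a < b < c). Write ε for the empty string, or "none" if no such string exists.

cab

The string cab is accepted by M but not by N.
No shorter string lies in the difference, and cab is the lexicographically first length-3 string in L(M) \ L(N).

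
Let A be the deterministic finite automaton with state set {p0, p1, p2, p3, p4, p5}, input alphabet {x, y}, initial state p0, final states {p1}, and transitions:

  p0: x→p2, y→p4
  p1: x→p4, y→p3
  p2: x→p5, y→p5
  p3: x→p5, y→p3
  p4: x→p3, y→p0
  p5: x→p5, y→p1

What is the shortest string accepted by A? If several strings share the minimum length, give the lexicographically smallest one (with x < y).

A breadth-first search from p0 reaches an accepting state first via the path p0 → p2 → p5 → p1 on input xxy.
No string of length < 3 is accepted (BFS exhausts all shorter strings without reaching an accepting state), and xxy is the lexicographically least accepting string of length 3.

xxy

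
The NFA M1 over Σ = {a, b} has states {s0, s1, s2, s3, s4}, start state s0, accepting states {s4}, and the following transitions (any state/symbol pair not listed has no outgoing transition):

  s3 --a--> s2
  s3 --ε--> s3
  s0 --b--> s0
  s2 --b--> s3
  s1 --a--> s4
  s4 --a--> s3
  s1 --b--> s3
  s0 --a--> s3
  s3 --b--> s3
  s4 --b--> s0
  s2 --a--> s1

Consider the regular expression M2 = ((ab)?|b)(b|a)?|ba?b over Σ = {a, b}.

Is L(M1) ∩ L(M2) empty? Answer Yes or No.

Yes

Converting the expression M2 to a DFA (subset construction, then merging equivalent states) gives the minimal DFA with states {r0, r1, r2, r3, r4, r5, r6}, start state r0, accepting states {r0, r1, r2, r4, r5, r6} and transitions r0: a→r1, b→r2; r1: a→r3, b→r4; r2: a→r5, b→r6; r3: a→r3, b→r3; r4: a→r6, b→r6; r5: a→r3, b→r6; r6: a→r3, b→r3.
Exploring the product automaton M1 × M2 from the start pair (s0, r0), following both machines on each input symbol, reaches 13 state pairs: (s0, r0), (s3, r1), (s0, r2), (s2, r3), (s3, r4), (s3, r5), (s0, r6), (s1, r3), (s3, r3), (s2, r6), (s3, r6), (s0, r3), (s4, r3).
M1 accepts in {s4} and M2 accepts in {r0, r1, r2, r4, r5, r6}; no reachable pair has both components accepting, so no string drives both machines to acceptance simultaneously and L(M1) ∩ L(M2) = ∅.
So no string is accepted by both, and the intersection is empty.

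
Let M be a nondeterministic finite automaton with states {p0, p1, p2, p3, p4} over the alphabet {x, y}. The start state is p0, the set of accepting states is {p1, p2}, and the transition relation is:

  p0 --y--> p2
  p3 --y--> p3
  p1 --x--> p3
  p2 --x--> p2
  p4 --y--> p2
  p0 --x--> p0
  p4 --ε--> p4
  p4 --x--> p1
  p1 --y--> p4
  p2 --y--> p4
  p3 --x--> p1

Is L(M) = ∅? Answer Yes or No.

The string y is accepted: the run p0 → p2 ends in the accepting state p2.
Since at least one string is accepted, L(M) is not empty.

No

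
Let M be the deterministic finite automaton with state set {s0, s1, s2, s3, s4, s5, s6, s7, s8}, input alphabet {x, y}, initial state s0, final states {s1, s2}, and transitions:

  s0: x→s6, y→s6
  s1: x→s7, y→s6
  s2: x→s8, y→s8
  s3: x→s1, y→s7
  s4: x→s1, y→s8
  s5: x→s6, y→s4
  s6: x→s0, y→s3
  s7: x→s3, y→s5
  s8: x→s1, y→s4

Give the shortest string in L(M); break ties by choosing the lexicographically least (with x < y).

A breadth-first search from s0 reaches an accepting state first via the path s0 → s6 → s3 → s1 on input xyx.
No string of length < 3 is accepted (BFS exhausts all shorter strings without reaching an accepting state), and xyx is the lexicographically least accepting string of length 3.

xyx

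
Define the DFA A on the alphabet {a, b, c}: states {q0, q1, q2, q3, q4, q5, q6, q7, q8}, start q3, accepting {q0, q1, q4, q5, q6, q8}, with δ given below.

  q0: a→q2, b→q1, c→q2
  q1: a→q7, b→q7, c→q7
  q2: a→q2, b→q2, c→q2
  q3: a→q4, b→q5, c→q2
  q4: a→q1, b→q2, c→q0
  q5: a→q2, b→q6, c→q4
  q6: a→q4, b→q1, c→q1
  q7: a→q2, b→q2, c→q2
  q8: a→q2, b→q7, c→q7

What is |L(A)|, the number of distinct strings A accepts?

The useful subgraph on states {q0, q1, q3, q4, q5, q6} is acyclic, so L(A) is finite; the longest accepting path visits 6 useful states, giving maximum string length 5.
Counting accepting paths from q3 by length: 2 of length 1, 4 of length 2, 6 of length 3, 3 of length 4, 1 of length 5. Total 16.

16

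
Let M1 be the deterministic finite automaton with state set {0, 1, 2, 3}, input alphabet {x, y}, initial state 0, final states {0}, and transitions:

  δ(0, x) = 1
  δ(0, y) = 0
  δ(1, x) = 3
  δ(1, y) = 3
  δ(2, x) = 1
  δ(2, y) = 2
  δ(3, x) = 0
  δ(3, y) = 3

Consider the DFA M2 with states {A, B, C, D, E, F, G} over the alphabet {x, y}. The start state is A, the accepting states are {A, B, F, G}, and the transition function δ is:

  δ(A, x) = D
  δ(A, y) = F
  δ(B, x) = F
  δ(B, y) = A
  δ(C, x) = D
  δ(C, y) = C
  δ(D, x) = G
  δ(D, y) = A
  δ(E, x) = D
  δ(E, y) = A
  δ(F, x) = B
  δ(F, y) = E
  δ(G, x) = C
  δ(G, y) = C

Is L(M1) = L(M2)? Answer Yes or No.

The string yy is accepted by M1 but rejected by M2.
So L(M1) ≠ L(M2).

No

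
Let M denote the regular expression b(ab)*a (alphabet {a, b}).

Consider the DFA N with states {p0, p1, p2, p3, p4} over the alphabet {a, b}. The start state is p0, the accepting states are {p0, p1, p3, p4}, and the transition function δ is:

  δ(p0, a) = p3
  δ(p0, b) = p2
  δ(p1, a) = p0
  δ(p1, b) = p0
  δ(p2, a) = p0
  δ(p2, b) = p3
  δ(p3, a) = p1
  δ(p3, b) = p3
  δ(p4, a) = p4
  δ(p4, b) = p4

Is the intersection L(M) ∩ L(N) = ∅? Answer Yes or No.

No

The string ba is accepted by both M and N.
Hence L(M) ∩ L(N) ≠ ∅.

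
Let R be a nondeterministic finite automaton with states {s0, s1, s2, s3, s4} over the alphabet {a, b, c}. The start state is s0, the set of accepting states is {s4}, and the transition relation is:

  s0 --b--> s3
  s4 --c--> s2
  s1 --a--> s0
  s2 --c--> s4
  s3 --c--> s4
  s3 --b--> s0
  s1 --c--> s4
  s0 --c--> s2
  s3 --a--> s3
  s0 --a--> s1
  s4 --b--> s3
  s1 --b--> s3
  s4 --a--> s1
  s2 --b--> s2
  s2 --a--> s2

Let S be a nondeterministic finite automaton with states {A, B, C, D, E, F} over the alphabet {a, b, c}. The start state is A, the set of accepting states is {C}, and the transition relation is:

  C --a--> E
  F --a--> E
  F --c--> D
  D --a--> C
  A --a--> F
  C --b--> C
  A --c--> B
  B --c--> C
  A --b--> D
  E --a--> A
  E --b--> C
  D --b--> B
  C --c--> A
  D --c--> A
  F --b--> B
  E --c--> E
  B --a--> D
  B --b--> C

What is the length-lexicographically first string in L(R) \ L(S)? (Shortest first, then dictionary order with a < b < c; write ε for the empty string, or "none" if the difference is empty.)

The string ac is accepted by R but not by S.
No shorter string lies in the difference, and ac is the lexicographically first length-2 string in L(R) \ L(S).

ac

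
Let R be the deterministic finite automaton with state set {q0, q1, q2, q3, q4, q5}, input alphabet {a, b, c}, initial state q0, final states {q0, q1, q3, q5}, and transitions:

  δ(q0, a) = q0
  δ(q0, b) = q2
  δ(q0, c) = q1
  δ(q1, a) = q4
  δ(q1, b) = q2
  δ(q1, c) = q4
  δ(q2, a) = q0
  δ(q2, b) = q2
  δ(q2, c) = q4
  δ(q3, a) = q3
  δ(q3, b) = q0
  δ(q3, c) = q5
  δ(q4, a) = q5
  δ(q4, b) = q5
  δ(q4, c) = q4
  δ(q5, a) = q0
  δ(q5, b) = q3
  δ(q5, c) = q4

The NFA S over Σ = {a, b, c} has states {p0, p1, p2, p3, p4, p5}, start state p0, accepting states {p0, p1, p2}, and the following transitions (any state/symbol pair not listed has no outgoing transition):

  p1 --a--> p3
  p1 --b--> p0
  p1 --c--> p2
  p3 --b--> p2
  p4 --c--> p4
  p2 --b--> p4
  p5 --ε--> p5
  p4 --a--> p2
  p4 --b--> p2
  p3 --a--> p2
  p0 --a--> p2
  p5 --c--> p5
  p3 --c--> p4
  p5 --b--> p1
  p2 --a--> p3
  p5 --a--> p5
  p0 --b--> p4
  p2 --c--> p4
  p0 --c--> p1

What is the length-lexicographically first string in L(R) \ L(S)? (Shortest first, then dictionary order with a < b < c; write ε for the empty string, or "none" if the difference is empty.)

The string aa is accepted by R but not by S.
No shorter string lies in the difference, and aa is the lexicographically first length-2 string in L(R) \ L(S).

aa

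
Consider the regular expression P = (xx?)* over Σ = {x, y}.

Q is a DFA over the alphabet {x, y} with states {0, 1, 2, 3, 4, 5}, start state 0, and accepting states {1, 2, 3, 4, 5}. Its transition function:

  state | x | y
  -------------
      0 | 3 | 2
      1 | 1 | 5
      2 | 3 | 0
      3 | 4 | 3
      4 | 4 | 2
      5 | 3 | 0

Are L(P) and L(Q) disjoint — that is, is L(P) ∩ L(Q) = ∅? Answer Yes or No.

The string x is accepted by both P and Q.
Hence L(P) ∩ L(Q) ≠ ∅.

No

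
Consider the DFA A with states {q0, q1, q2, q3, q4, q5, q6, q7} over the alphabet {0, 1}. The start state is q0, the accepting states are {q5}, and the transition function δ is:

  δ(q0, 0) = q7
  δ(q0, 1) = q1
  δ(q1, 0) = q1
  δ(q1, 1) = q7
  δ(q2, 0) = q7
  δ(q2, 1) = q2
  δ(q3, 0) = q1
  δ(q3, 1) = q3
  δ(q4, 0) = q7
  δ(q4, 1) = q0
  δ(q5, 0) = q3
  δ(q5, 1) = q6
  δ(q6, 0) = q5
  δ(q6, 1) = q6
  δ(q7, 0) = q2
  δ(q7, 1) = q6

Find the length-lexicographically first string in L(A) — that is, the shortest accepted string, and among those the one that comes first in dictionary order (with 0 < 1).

010

A breadth-first search from q0 reaches an accepting state first via the path q0 → q7 → q6 → q5 on input 010.
No string of length < 3 is accepted (BFS exhausts all shorter strings without reaching an accepting state), and 010 is the lexicographically least accepting string of length 3.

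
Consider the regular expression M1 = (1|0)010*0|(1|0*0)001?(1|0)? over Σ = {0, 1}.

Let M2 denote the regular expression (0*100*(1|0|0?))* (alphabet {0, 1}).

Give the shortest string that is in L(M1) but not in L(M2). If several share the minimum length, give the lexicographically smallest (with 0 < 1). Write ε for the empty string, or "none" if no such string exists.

The string 000 is accepted by M1 but not by M2.
No shorter string lies in the difference, and 000 is the lexicographically first length-3 string in L(M1) \ L(M2).

000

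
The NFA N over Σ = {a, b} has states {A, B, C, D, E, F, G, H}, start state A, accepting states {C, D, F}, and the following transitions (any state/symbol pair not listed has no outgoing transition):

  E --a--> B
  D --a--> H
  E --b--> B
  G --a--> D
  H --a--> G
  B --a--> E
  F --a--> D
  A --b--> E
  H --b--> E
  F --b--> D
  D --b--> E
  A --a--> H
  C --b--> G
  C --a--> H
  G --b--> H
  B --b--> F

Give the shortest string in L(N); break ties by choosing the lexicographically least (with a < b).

aaa

A breadth-first search from A reaches an accepting state first via the path A → H → G → D on input aaa.
No string of length < 3 is accepted (BFS exhausts all shorter strings without reaching an accepting state), and aaa is the lexicographically least accepting string of length 3.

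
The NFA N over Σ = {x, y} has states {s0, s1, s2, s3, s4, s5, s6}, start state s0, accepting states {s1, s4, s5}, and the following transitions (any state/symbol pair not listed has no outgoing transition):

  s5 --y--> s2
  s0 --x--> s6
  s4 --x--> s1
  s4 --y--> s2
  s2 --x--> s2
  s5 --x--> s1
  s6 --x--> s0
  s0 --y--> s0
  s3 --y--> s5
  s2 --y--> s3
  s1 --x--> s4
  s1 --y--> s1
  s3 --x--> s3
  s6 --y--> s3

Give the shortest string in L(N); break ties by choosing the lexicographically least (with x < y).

A breadth-first search from s0 reaches an accepting state first via the path s0 → s6 → s3 → s5 on input xyy.
No string of length < 3 is accepted (BFS exhausts all shorter strings without reaching an accepting state), and xyy is the lexicographically least accepting string of length 3.

xyy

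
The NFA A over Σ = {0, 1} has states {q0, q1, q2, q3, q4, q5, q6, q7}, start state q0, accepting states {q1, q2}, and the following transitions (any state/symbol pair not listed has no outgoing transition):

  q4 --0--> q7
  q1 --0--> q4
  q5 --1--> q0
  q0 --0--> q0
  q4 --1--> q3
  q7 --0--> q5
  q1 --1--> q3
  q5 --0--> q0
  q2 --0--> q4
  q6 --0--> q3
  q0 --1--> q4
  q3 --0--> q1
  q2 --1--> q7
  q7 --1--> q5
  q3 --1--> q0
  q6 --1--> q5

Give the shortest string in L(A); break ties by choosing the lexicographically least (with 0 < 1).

A breadth-first search from q0 reaches an accepting state first via the path q0 → q4 → q3 → q1 on input 110.
No string of length < 3 is accepted (BFS exhausts all shorter strings without reaching an accepting state), and 110 is the lexicographically least accepting string of length 3.

110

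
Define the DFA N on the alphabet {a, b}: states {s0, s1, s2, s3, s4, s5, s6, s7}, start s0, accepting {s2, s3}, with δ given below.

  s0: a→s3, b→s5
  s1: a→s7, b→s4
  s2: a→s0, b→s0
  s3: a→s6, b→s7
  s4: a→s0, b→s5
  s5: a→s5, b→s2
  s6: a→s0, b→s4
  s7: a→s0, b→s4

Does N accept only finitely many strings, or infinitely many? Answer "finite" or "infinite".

infinite

State s0 is reachable from the start and can reach an accepting state, and it lies on the cycle s0 → s3 → s6 → s0.
Traversing that cycle any number of times yields accepted strings of unbounded length, so the language is infinite.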